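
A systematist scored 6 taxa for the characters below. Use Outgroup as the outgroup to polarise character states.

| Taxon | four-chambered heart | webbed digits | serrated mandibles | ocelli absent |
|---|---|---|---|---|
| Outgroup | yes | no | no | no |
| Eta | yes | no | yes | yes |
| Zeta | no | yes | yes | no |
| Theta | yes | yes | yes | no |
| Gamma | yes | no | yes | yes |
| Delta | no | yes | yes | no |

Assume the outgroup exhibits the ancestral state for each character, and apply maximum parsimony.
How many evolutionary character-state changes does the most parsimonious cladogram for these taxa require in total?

Character polarity is set by the outgroup: the derived state is whichever differs from the outgroup's state, so for four-chambered heart the derived state is 'no', and for the remaining characters it is 'yes'.
Only Delta and Zeta show the derived state 'no' for four-chambered heart, supporting them as a clade.
webbed digits (derived state 'yes') is shared by Delta, Theta, and Zeta — a synapomorphy uniting that clade.
All ingroup taxa share the derived state 'yes' for serrated mandibles; it defines the ingroup but does not resolve relationships within it.
Only Eta and Gamma show the derived state 'yes' for ocelli absent, supporting them as a clade.
Most parsimonious ingroup topology: ((Eta,Gamma),((Zeta,Delta),Theta)).
Changes per character on this tree: four-chambered heart: 1; webbed digits: 1; serrated mandibles: 1; ocelli absent: 1.
Total = 4.

4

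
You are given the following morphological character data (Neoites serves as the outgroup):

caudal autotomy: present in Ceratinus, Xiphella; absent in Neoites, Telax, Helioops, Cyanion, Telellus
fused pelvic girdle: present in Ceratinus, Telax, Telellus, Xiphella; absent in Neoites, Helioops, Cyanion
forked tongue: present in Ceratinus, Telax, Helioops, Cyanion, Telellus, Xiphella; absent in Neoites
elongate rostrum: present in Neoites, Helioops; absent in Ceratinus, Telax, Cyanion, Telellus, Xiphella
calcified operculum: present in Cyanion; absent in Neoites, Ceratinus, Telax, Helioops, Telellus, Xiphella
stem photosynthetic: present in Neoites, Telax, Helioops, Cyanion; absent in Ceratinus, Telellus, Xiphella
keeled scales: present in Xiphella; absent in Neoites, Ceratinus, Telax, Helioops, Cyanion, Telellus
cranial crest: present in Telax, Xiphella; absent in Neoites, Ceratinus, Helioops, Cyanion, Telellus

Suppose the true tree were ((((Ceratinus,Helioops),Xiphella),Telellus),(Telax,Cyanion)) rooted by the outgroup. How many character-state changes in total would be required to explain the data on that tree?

Map each character onto ((((Ceratinus,Helioops),Xiphella),Telellus),(Telax,Cyanion)) (rooted by Neoites) and count the minimum state changes it requires (Fitch parsimony):
caudal autotomy: 2; fused pelvic girdle: 3; forked tongue: 1; elongate rostrum: 2; calcified operculum: 1; stem photosynthetic: 2; keeled scales: 1; cranial crest: 2.
Total tree length = 14.

14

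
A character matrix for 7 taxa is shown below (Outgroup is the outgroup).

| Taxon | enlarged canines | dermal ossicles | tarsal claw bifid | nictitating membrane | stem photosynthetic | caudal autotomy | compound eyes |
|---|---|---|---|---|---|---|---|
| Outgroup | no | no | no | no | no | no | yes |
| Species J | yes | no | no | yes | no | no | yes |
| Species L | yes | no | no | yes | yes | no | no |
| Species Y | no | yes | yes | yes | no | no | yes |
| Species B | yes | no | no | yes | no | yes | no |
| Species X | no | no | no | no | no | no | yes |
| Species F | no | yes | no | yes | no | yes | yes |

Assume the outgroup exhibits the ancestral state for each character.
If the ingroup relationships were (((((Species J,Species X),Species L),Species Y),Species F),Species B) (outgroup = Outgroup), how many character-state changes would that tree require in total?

13

Map each character onto (((((Species J,Species X),Species L),Species Y),Species F),Species B) (rooted by Outgroup) and count the minimum state changes it requires (Fitch parsimony):
enlarged canines: 3; dermal ossicles: 2; tarsal claw bifid: 1; nictitating membrane: 2; stem photosynthetic: 1; caudal autotomy: 2; compound eyes: 2.
Total tree length = 13.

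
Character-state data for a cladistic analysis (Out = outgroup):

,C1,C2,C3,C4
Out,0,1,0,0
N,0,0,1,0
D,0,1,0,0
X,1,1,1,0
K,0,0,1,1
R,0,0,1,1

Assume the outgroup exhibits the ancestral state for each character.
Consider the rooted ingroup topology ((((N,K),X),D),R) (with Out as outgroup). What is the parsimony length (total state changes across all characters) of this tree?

7

Map each character onto ((((N,K),X),D),R) (rooted by Out) and count the minimum state changes it requires (Fitch parsimony):
C1: 1; C2: 2; C3: 2; C4: 2.
Total tree length = 7.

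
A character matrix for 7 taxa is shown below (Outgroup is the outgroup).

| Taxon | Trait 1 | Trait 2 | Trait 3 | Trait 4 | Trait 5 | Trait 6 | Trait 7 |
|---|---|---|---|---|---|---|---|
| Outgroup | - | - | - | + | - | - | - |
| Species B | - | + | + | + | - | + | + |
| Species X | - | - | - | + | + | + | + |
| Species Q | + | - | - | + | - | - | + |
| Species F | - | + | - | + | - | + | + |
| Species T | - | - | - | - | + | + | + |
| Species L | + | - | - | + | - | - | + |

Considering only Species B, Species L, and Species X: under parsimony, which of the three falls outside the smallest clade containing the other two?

Character polarity is set by the outgroup: the derived state is whichever differs from the outgroup's state, so for Trait 4 the derived state is '-', and for the remaining characters it is '+'.
Trait 1: derived state '+' in Species L and Species Q only — synapomorphy for {Species L, Species Q}.
Only Species B and Species F show the derived state '+' for Trait 2, supporting them as a clade.
Trait 3 (derived state '+') is unique to Species B (autapomorphy; uninformative for grouping).
Trait 4 (derived state '-') is unique to Species T (autapomorphy; uninformative for grouping).
Trait 5: derived state '+' in Species T and Species X only — synapomorphy for {Species T, Species X}.
Trait 6: derived state '+' in Species B, Species F, Species T, and Species X only — synapomorphy for {Species B, Species F, Species T, Species X}.
All ingroup taxa share the derived state '+' for Trait 7; it defines the ingroup but does not resolve relationships within it.
Most parsimonious ingroup topology: (((Species B,Species F),(Species X,Species T)),(Species Q,Species L)).
Species B and Species X share a more recent common ancestor with each other than either does with Species L, so Species L is the least closely related of the three.

Species L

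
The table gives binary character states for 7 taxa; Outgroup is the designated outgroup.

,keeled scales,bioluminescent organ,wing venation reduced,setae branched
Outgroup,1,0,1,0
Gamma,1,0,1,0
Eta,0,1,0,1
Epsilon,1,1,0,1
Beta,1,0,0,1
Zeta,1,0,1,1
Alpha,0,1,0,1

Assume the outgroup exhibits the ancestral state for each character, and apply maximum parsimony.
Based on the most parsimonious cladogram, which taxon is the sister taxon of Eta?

Alpha

Character polarity is set by the outgroup: the derived state is whichever differs from the outgroup's state, so for keeled scales, wing venation reduced the derived state is '0', and for the remaining characters it is '1'.
keeled scales: derived state '0' in Alpha and Eta only — synapomorphy for {Alpha, Eta}.
Only Alpha, Epsilon, and Eta show the derived state '1' for bioluminescent organ, supporting them as a clade.
wing venation reduced: derived state '0' in Alpha, Beta, Epsilon, and Eta only — synapomorphy for {Alpha, Beta, Epsilon, Eta}.
Only Alpha, Beta, Epsilon, Eta, and Zeta show the derived state '1' for setae branched, supporting them as a clade.
Most parsimonious ingroup topology: (Gamma,((((Eta,Alpha),Epsilon),Beta),Zeta)).
Eta and Alpha form a cherry on this tree, so they are sister taxa.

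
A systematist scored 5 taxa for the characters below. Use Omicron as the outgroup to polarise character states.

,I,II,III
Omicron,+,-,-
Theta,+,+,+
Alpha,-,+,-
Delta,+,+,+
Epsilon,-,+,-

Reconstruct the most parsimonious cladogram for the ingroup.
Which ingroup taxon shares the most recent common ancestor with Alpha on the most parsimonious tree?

Epsilon

Character polarity is set by the outgroup: the derived state is whichever differs from the outgroup's state, so for I the derived state is '-', and for the remaining characters it is '+'.
I: derived state '-' in Alpha and Epsilon only — synapomorphy for {Alpha, Epsilon}.
II (derived state '+') is shared by all ingroup taxa — unites the whole ingroup.
III (derived state '+') is shared by Delta and Theta — a synapomorphy uniting that clade.
Most parsimonious ingroup topology: ((Theta,Delta),(Alpha,Epsilon)).
Alpha and Epsilon form a cherry on this tree, so they are sister taxa.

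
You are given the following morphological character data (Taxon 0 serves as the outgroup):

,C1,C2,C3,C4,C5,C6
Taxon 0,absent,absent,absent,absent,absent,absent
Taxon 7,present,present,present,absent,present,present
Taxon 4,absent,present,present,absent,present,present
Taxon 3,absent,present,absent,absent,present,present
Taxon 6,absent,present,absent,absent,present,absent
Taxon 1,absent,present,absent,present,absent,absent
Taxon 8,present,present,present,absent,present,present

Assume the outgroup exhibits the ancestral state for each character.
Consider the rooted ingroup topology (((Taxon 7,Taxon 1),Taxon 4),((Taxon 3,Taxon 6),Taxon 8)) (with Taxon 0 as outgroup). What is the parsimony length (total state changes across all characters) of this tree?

12

Map each character onto (((Taxon 7,Taxon 1),Taxon 4),((Taxon 3,Taxon 6),Taxon 8)) (rooted by Taxon 0) and count the minimum state changes it requires (Fitch parsimony):
C1: 2; C2: 1; C3: 3; C4: 1; C5: 2; C6: 3.
Total tree length = 12.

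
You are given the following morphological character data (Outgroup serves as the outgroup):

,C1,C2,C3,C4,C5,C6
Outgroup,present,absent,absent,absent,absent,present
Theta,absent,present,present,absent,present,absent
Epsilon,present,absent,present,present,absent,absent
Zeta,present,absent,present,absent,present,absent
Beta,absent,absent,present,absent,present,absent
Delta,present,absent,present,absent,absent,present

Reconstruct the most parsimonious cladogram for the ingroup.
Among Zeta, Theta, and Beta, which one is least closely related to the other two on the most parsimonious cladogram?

Character polarity is set by the outgroup: the derived state is whichever differs from the outgroup's state, so for C1, C6 the derived state is 'absent', and for the remaining characters it is 'present'.
Only Beta and Theta show the derived state 'absent' for C1, supporting them as a clade.
C2: derived state 'present' in Theta only — an autapomorphy, so it tells us nothing about relationships among taxa.
All ingroup taxa share the derived state 'present' for C3; it defines the ingroup but does not resolve relationships within it.
C4: derived state 'present' in Epsilon only — an autapomorphy, so it tells us nothing about relationships among taxa.
Only Beta, Theta, and Zeta show the derived state 'present' for C5, supporting them as a clade.
C6: derived state 'absent' in Beta, Epsilon, Theta, and Zeta only — synapomorphy for {Beta, Epsilon, Theta, Zeta}.
Most parsimonious ingroup topology: ((((Beta,Theta),Zeta),Epsilon),Delta).
Beta and Theta share a more recent common ancestor with each other than either does with Zeta, so Zeta is the least closely related of the three.

Zeta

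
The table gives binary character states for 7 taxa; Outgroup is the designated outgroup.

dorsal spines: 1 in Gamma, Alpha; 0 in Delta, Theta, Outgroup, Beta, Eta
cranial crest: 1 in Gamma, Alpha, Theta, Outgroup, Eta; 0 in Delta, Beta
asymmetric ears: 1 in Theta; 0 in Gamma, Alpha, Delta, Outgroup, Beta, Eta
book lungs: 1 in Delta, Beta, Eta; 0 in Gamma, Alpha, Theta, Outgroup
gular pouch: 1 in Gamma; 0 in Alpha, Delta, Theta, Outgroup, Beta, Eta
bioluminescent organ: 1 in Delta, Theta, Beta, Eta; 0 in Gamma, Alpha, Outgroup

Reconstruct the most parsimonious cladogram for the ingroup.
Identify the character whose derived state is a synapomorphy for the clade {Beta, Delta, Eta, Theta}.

Character polarity is set by the outgroup: the derived state is whichever differs from the outgroup's state, so for cranial crest the derived state is '0', and for the remaining characters it is '1'.
dorsal spines: derived state '1' in Alpha and Gamma only — synapomorphy for {Alpha, Gamma}.
Only Beta and Delta show the derived state '0' for cranial crest, supporting them as a clade.
asymmetric ears: derived state '1' in Theta only — an autapomorphy, so it tells us nothing about relationships among taxa.
book lungs (derived state '1') is shared by Beta, Delta, and Eta — a synapomorphy uniting that clade.
gular pouch (derived state '1') is unique to Gamma (autapomorphy; uninformative for grouping).
Only Beta, Delta, Eta, and Theta show the derived state '1' for bioluminescent organ, supporting them as a clade.
Most parsimonious ingroup topology: ((Alpha,Gamma),(((Beta,Delta),Eta),Theta)).
The clade {Beta, Delta, Eta, Theta} is supported by bioluminescent organ: its derived state '1' occurs in exactly those taxa and in no other taxon (including the outgroup).

bioluminescent organ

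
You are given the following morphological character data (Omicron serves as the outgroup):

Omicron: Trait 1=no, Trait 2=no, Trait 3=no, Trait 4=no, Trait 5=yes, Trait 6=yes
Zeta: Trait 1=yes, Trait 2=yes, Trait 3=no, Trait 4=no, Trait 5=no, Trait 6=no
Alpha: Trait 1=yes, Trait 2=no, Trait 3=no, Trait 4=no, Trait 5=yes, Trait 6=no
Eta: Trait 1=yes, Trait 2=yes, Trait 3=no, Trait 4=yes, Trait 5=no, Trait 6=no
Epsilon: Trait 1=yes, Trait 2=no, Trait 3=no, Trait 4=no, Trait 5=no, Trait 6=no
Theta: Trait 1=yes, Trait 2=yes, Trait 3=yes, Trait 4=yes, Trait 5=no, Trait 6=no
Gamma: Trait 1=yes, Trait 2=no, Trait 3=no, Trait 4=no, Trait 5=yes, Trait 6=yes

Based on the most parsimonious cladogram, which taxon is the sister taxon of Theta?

Character polarity is set by the outgroup: the derived state is whichever differs from the outgroup's state, so for Trait 5, Trait 6 the derived state is 'no', and for the remaining characters it is 'yes'.
All ingroup taxa share the derived state 'yes' for Trait 1; it defines the ingroup but does not resolve relationships within it.
Only Eta, Theta, and Zeta show the derived state 'yes' for Trait 2, supporting them as a clade.
Trait 3 (derived state 'yes') is unique to Theta (autapomorphy; uninformative for grouping).
Only Eta and Theta show the derived state 'yes' for Trait 4, supporting them as a clade.
Trait 5 (derived state 'no') is shared by Epsilon, Eta, Theta, and Zeta — a synapomorphy uniting that clade.
Only Alpha, Epsilon, Eta, Theta, and Zeta show the derived state 'no' for Trait 6, supporting them as a clade.
Most parsimonious ingroup topology: ((((Zeta,(Eta,Theta)),Epsilon),Alpha),Gamma).
Theta and Eta form a cherry on this tree, so they are sister taxa.

Eta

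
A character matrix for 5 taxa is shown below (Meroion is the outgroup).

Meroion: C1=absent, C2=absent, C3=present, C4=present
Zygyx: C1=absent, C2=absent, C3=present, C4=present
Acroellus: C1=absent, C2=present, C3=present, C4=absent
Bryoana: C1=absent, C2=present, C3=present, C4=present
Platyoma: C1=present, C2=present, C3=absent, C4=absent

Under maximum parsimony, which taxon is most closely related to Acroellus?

Character polarity is set by the outgroup: the derived state is whichever differs from the outgroup's state, so for C3, C4 the derived state is 'absent', and for the remaining characters it is 'present'.
C1 (derived state 'present') is unique to Platyoma (autapomorphy; uninformative for grouping).
Only Acroellus, Bryoana, and Platyoma show the derived state 'present' for C2, supporting them as a clade.
C3: derived state 'absent' in Platyoma only — an autapomorphy, so it tells us nothing about relationships among taxa.
Only Acroellus and Platyoma show the derived state 'absent' for C4, supporting them as a clade.
Most parsimonious ingroup topology: (Zygyx,((Acroellus,Platyoma),Bryoana)).
Acroellus and Platyoma form a cherry on this tree, so they are sister taxa.

Platyoma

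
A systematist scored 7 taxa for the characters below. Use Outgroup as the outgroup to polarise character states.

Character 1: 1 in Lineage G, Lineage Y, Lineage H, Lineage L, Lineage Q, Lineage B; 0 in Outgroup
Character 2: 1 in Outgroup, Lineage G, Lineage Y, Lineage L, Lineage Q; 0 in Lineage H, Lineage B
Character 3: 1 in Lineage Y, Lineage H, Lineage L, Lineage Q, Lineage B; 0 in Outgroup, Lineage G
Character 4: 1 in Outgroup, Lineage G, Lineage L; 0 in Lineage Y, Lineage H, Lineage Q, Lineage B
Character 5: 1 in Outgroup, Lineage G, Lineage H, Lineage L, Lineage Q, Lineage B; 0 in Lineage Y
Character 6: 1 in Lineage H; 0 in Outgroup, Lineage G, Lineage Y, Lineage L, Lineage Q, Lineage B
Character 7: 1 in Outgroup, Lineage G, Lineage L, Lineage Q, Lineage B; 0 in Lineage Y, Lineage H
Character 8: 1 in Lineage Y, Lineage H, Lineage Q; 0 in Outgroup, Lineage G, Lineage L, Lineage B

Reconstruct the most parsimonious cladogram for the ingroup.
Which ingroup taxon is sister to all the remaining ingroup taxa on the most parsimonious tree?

Character polarity is set by the outgroup: the derived state is whichever differs from the outgroup's state, so for Character 2, Character 4, Character 5, Character 7 the derived state is '0', and for the remaining characters it is '1'.
Character 1 (derived state '1') is shared by all ingroup taxa — unites the whole ingroup.
Character 2 (state '0') occurs in Lineage B and Lineage H but conflicts with the nesting implied by the other characters — most parsimoniously interpreted as homoplasy.
Character 3 (derived state '1') is shared by Lineage B, Lineage H, Lineage L, Lineage Q, and Lineage Y — a synapomorphy uniting that clade.
Character 4: derived state '0' in Lineage B, Lineage H, Lineage Q, and Lineage Y only — synapomorphy for {Lineage B, Lineage H, Lineage Q, Lineage Y}.
Character 5 (derived state '0') is unique to Lineage Y (autapomorphy; uninformative for grouping).
Character 6 (derived state '1') is unique to Lineage H (autapomorphy; uninformative for grouping).
Only Lineage H and Lineage Y show the derived state '0' for Character 7, supporting them as a clade.
Character 8: derived state '1' in Lineage H, Lineage Q, and Lineage Y only — synapomorphy for {Lineage H, Lineage Q, Lineage Y}.
Most parsimonious ingroup topology: (Lineage G,((((Lineage Y,Lineage H),Lineage Q),Lineage B),Lineage L)).
Lineage G is sister to the clade containing all other ingroup taxa, so it is the earliest-diverging (most basal) ingroup lineage.

Lineage G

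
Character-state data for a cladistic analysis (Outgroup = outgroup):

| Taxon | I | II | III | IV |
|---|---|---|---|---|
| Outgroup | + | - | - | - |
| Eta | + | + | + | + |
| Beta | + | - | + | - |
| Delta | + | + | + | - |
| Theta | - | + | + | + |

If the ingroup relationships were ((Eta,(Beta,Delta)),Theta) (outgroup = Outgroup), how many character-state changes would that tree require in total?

Map each character onto ((Eta,(Beta,Delta)),Theta) (rooted by Outgroup) and count the minimum state changes it requires (Fitch parsimony):
I: 1; II: 2; III: 1; IV: 2.
Total tree length = 6.

6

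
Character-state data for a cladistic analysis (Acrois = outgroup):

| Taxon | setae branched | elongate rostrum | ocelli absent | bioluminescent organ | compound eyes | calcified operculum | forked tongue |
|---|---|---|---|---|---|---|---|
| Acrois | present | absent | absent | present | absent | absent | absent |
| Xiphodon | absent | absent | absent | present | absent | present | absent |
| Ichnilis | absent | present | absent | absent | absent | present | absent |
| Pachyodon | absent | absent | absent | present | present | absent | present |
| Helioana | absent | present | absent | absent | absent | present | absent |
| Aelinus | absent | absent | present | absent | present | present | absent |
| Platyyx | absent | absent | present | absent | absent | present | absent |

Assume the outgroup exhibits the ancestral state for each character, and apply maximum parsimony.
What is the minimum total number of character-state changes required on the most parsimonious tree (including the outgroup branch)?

Character polarity is set by the outgroup: the derived state is whichever differs from the outgroup's state, so for setae branched, bioluminescent organ the derived state is 'absent', and for the remaining characters it is 'present'.
All ingroup taxa share the derived state 'absent' for setae branched; it defines the ingroup but does not resolve relationships within it.
elongate rostrum (derived state 'present') is shared by Helioana and Ichnilis — a synapomorphy uniting that clade.
Only Aelinus and Platyyx show the derived state 'present' for ocelli absent, supporting them as a clade.
bioluminescent organ: derived state 'absent' in Aelinus, Helioana, Ichnilis, and Platyyx only — synapomorphy for {Aelinus, Helioana, Ichnilis, Platyyx}.
compound eyes groups Aelinus and Pachyodon, which is incompatible with the clades supported by the remaining characters; treating it as convergent (homoplasy) costs fewer steps than any alternative tree.
Only Aelinus, Helioana, Ichnilis, Platyyx, and Xiphodon show the derived state 'present' for calcified operculum, supporting them as a clade.
forked tongue: derived state 'present' in Pachyodon only — an autapomorphy, so it tells us nothing about relationships among taxa.
Most parsimonious ingroup topology: ((((Aelinus,Platyyx),(Ichnilis,Helioana)),Xiphodon),Pachyodon).
Changes per character on this tree: setae branched: 1; elongate rostrum: 1; ocelli absent: 1; bioluminescent organ: 1; compound eyes: 2; calcified operculum: 1; forked tongue: 1.
Total = 8.

8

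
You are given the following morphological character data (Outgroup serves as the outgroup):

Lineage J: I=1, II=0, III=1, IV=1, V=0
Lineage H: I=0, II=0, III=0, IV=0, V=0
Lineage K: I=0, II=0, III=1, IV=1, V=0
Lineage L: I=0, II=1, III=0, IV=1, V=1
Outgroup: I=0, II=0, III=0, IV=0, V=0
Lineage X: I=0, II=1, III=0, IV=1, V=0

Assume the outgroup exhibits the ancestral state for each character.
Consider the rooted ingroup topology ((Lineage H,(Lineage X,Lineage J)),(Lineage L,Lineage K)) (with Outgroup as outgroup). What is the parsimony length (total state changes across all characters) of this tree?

Map each character onto ((Lineage H,(Lineage X,Lineage J)),(Lineage L,Lineage K)) (rooted by Outgroup) and count the minimum state changes it requires (Fitch parsimony):
I: 1; II: 2; III: 2; IV: 2; V: 1.
Total tree length = 8.

8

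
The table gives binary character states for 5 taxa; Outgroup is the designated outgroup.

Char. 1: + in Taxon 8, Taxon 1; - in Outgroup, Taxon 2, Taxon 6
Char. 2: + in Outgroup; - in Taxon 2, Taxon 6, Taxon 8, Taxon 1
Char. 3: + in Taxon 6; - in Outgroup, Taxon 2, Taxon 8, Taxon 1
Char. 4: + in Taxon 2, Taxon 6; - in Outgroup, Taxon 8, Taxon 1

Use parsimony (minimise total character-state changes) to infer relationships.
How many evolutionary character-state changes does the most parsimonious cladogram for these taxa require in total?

Character polarity is set by the outgroup: the derived state is whichever differs from the outgroup's state, so for Char. 2 the derived state is '-', and for the remaining characters it is '+'.
Char. 1 (derived state '+') is shared by Taxon 1 and Taxon 8 — a synapomorphy uniting that clade.
All ingroup taxa share the derived state '-' for Char. 2; it defines the ingroup but does not resolve relationships within it.
Char. 3 (derived state '+') is unique to Taxon 6 (autapomorphy; uninformative for grouping).
Only Taxon 2 and Taxon 6 show the derived state '+' for Char. 4, supporting them as a clade.
Most parsimonious ingroup topology: ((Taxon 2,Taxon 6),(Taxon 8,Taxon 1)).
Changes per character on this tree: Char. 1: 1; Char. 2: 1; Char. 3: 1; Char. 4: 1.
Total = 4.

4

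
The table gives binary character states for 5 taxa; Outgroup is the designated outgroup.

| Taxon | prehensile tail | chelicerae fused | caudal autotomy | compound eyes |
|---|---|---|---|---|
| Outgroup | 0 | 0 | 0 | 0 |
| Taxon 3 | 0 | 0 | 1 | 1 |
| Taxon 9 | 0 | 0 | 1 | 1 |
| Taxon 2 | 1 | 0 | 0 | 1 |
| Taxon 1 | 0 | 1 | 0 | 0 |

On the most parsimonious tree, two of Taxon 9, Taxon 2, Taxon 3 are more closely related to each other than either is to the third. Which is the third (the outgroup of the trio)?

The outgroup has state '0' for every character, so '1' is the derived state throughout.
prehensile tail (derived state '1') is unique to Taxon 2 (autapomorphy; uninformative for grouping).
chelicerae fused (derived state '1') is unique to Taxon 1 (autapomorphy; uninformative for grouping).
Only Taxon 3 and Taxon 9 show the derived state '1' for caudal autotomy, supporting them as a clade.
compound eyes: derived state '1' in Taxon 2, Taxon 3, and Taxon 9 only — synapomorphy for {Taxon 2, Taxon 3, Taxon 9}.
Most parsimonious ingroup topology: (((Taxon 3,Taxon 9),Taxon 2),Taxon 1).
Taxon 9 and Taxon 3 share a more recent common ancestor with each other than either does with Taxon 2, so Taxon 2 is the least closely related of the three.

Taxon 2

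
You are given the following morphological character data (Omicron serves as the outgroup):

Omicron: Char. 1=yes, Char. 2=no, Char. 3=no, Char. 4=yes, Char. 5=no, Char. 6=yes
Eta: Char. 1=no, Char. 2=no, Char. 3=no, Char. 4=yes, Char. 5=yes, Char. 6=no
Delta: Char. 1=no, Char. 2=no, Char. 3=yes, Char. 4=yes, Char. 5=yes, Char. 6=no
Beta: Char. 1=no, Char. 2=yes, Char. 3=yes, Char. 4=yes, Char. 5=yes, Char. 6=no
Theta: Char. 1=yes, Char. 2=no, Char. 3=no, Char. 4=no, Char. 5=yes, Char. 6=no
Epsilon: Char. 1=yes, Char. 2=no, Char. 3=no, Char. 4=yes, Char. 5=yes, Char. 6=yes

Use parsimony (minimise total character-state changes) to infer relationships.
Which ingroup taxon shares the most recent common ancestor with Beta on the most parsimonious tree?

Character polarity is set by the outgroup: the derived state is whichever differs from the outgroup's state, so for Char. 1, Char. 4, Char. 6 the derived state is 'no', and for the remaining characters it is 'yes'.
Only Beta, Delta, and Eta show the derived state 'no' for Char. 1, supporting them as a clade.
Char. 2: derived state 'yes' in Beta only — an autapomorphy, so it tells us nothing about relationships among taxa.
Only Beta and Delta show the derived state 'yes' for Char. 3, supporting them as a clade.
Char. 4 (derived state 'no') is unique to Theta (autapomorphy; uninformative for grouping).
All ingroup taxa share the derived state 'yes' for Char. 5; it defines the ingroup but does not resolve relationships within it.
Char. 6 (derived state 'no') is shared by Beta, Delta, Eta, and Theta — a synapomorphy uniting that clade.
Most parsimonious ingroup topology: (((Eta,(Delta,Beta)),Theta),Epsilon).
Beta and Delta form a cherry on this tree, so they are sister taxa.

Delta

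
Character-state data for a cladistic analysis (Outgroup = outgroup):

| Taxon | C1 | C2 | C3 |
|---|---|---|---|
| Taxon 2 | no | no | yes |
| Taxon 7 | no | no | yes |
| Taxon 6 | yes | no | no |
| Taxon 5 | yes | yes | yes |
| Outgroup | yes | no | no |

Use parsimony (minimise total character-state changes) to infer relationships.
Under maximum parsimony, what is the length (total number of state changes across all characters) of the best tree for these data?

3

Character polarity is set by the outgroup: the derived state is whichever differs from the outgroup's state, so for C1 the derived state is 'no', and for the remaining characters it is 'yes'.
Only Taxon 2 and Taxon 7 show the derived state 'no' for C1, supporting them as a clade.
C2: derived state 'yes' in Taxon 5 only — an autapomorphy, so it tells us nothing about relationships among taxa.
C3 (derived state 'yes') is shared by Taxon 2, Taxon 5, and Taxon 7 — a synapomorphy uniting that clade.
Most parsimonious ingroup topology: (Taxon 6,((Taxon 7,Taxon 2),Taxon 5)).
Changes per character on this tree: C1: 1; C2: 1; C3: 1.
Total = 3.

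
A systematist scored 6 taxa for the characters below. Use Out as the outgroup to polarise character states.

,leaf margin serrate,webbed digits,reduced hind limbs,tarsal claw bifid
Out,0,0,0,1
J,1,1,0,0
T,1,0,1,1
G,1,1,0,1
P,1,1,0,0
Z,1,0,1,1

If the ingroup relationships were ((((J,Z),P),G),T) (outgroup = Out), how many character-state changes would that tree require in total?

7

Map each character onto ((((J,Z),P),G),T) (rooted by Out) and count the minimum state changes it requires (Fitch parsimony):
leaf margin serrate: 1; webbed digits: 2; reduced hind limbs: 2; tarsal claw bifid: 2.
Total tree length = 7.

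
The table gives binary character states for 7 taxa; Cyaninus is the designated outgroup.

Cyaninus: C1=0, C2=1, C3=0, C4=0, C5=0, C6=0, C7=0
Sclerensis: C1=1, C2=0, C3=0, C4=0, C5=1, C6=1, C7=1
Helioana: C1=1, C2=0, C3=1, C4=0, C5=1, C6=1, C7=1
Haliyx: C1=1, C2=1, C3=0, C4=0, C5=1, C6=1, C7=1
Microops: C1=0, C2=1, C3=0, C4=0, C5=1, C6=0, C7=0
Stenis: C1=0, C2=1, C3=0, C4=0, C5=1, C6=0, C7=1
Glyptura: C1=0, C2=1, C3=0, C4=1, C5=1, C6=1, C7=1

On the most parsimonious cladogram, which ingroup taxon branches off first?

Microops

Character polarity is set by the outgroup: the derived state is whichever differs from the outgroup's state, so for C2 the derived state is '0', and for the remaining characters it is '1'.
C1 (derived state '1') is shared by Haliyx, Helioana, and Sclerensis — a synapomorphy uniting that clade.
C2 (derived state '0') is shared by Helioana and Sclerensis — a synapomorphy uniting that clade.
C3 (derived state '1') is unique to Helioana (autapomorphy; uninformative for grouping).
C4: derived state '1' in Glyptura only — an autapomorphy, so it tells us nothing about relationships among taxa.
C5 (derived state '1') is shared by all ingroup taxa — unites the whole ingroup.
C6: derived state '1' in Glyptura, Haliyx, Helioana, and Sclerensis only — synapomorphy for {Glyptura, Haliyx, Helioana, Sclerensis}.
Only Glyptura, Haliyx, Helioana, Sclerensis, and Stenis show the derived state '1' for C7, supporting them as a clade.
Most parsimonious ingroup topology: (((((Sclerensis,Helioana),Haliyx),Glyptura),Stenis),Microops).
Microops is sister to the clade containing all other ingroup taxa, so it is the earliest-diverging (most basal) ingroup lineage.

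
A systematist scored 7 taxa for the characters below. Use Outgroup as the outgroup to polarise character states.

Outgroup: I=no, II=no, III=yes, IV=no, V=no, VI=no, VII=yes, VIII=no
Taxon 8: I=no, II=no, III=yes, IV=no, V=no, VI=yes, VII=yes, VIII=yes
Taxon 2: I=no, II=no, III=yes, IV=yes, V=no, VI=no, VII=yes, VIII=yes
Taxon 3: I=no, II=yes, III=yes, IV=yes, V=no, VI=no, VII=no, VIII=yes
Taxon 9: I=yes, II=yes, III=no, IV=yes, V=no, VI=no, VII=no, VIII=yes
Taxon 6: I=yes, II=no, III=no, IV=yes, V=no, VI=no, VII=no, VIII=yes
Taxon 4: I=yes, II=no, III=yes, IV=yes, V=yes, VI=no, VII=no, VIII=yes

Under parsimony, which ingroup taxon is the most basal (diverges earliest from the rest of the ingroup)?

Taxon 8

Character polarity is set by the outgroup: the derived state is whichever differs from the outgroup's state, so for III, VII the derived state is 'no', and for the remaining characters it is 'yes'.
Only Taxon 4, Taxon 6, and Taxon 9 show the derived state 'yes' for I, supporting them as a clade.
II (state 'yes') occurs in Taxon 3 and Taxon 9 but conflicts with the nesting implied by the other characters — most parsimoniously interpreted as homoplasy.
III (derived state 'no') is shared by Taxon 6 and Taxon 9 — a synapomorphy uniting that clade.
Only Taxon 2, Taxon 3, Taxon 4, Taxon 6, and Taxon 9 show the derived state 'yes' for IV, supporting them as a clade.
V: derived state 'yes' in Taxon 4 only — an autapomorphy, so it tells us nothing about relationships among taxa.
VI: derived state 'yes' in Taxon 8 only — an autapomorphy, so it tells us nothing about relationships among taxa.
Only Taxon 3, Taxon 4, Taxon 6, and Taxon 9 show the derived state 'no' for VII, supporting them as a clade.
All ingroup taxa share the derived state 'yes' for VIII; it defines the ingroup but does not resolve relationships within it.
Most parsimonious ingroup topology: (Taxon 8,(Taxon 2,(Taxon 3,((Taxon 9,Taxon 6),Taxon 4)))).
Taxon 8 is sister to the clade containing all other ingroup taxa, so it is the earliest-diverging (most basal) ingroup lineage.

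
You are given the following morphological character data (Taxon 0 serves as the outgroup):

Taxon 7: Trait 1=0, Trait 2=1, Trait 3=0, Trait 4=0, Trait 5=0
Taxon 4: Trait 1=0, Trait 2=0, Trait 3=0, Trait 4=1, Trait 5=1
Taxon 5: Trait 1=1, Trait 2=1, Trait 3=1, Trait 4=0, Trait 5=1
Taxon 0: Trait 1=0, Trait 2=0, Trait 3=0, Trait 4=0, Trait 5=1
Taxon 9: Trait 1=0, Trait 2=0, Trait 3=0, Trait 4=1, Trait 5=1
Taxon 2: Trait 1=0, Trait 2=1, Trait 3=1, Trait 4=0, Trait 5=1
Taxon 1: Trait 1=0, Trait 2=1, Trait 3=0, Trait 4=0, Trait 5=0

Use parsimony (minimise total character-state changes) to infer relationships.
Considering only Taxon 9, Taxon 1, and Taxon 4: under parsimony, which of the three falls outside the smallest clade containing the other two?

Taxon 1

Character polarity is set by the outgroup: the derived state is whichever differs from the outgroup's state, so for Trait 5 the derived state is '0', and for the remaining characters it is '1'.
Trait 1 (derived state '1') is unique to Taxon 5 (autapomorphy; uninformative for grouping).
Trait 2 (derived state '1') is shared by Taxon 1, Taxon 2, Taxon 5, and Taxon 7 — a synapomorphy uniting that clade.
Only Taxon 2 and Taxon 5 show the derived state '1' for Trait 3, supporting them as a clade.
Trait 4: derived state '1' in Taxon 4 and Taxon 9 only — synapomorphy for {Taxon 4, Taxon 9}.
Only Taxon 1 and Taxon 7 show the derived state '0' for Trait 5, supporting them as a clade.
Most parsimonious ingroup topology: (((Taxon 1,Taxon 7),(Taxon 2,Taxon 5)),(Taxon 4,Taxon 9)).
Taxon 4 and Taxon 9 share a more recent common ancestor with each other than either does with Taxon 1, so Taxon 1 is the least closely related of the three.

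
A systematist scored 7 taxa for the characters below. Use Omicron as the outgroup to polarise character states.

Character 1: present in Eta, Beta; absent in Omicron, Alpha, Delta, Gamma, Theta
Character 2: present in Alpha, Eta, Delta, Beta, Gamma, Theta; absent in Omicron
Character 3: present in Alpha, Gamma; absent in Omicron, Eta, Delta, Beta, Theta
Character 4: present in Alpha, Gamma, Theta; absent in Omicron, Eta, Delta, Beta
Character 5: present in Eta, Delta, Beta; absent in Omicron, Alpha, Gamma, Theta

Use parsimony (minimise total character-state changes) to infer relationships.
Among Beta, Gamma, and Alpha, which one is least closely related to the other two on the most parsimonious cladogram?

The outgroup has state 'absent' for every character, so 'present' is the derived state throughout.
Character 1 (derived state 'present') is shared by Beta and Eta — a synapomorphy uniting that clade.
Character 2 (derived state 'present') is shared by all ingroup taxa — unites the whole ingroup.
Only Alpha and Gamma show the derived state 'present' for Character 3, supporting them as a clade.
Character 4: derived state 'present' in Alpha, Gamma, and Theta only — synapomorphy for {Alpha, Gamma, Theta}.
Character 5: derived state 'present' in Beta, Delta, and Eta only — synapomorphy for {Beta, Delta, Eta}.
Most parsimonious ingroup topology: (((Alpha,Gamma),Theta),((Eta,Beta),Delta)).
Gamma and Alpha share a more recent common ancestor with each other than either does with Beta, so Beta is the least closely related of the three.

Beta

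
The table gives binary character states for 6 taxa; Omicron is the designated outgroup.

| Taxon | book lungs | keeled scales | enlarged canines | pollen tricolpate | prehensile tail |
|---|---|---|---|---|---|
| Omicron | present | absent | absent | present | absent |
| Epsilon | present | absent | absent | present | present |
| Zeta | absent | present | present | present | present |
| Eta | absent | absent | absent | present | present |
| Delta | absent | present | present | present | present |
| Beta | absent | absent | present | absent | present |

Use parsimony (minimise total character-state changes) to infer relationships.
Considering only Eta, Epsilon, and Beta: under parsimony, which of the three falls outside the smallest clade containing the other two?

Character polarity is set by the outgroup: the derived state is whichever differs from the outgroup's state, so for book lungs, pollen tricolpate the derived state is 'absent', and for the remaining characters it is 'present'.
Only Beta, Delta, Eta, and Zeta show the derived state 'absent' for book lungs, supporting them as a clade.
Only Delta and Zeta show the derived state 'present' for keeled scales, supporting them as a clade.
Only Beta, Delta, and Zeta show the derived state 'present' for enlarged canines, supporting them as a clade.
pollen tricolpate (derived state 'absent') is unique to Beta (autapomorphy; uninformative for grouping).
prehensile tail (derived state 'present') is shared by all ingroup taxa — unites the whole ingroup.
Most parsimonious ingroup topology: (Epsilon,(((Zeta,Delta),Beta),Eta)).
Beta and Eta share a more recent common ancestor with each other than either does with Epsilon, so Epsilon is the least closely related of the three.

Epsilon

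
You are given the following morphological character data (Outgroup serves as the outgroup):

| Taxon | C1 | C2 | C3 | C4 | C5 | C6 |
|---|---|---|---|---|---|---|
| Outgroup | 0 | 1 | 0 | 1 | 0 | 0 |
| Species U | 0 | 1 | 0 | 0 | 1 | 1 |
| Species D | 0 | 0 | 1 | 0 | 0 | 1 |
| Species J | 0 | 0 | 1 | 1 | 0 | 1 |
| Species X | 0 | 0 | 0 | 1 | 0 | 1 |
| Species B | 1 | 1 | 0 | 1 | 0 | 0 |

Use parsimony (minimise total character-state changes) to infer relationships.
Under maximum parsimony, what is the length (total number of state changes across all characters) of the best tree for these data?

Character polarity is set by the outgroup: the derived state is whichever differs from the outgroup's state, so for C2, C4 the derived state is '0', and for the remaining characters it is '1'.
C1 (derived state '1') is unique to Species B (autapomorphy; uninformative for grouping).
C2 (derived state '0') is shared by Species D, Species J, and Species X — a synapomorphy uniting that clade.
Only Species D and Species J show the derived state '1' for C3, supporting them as a clade.
C4 groups Species D and Species U, which is incompatible with the clades supported by the remaining characters; treating it as convergent (homoplasy) costs fewer steps than any alternative tree.
C5: derived state '1' in Species U only — an autapomorphy, so it tells us nothing about relationships among taxa.
C6: derived state '1' in Species D, Species J, Species U, and Species X only — synapomorphy for {Species D, Species J, Species U, Species X}.
Most parsimonious ingroup topology: ((Species U,((Species D,Species J),Species X)),Species B).
Changes per character on this tree: C1: 1; C2: 1; C3: 1; C4: 2; C5: 1; C6: 1.
Total = 7.

7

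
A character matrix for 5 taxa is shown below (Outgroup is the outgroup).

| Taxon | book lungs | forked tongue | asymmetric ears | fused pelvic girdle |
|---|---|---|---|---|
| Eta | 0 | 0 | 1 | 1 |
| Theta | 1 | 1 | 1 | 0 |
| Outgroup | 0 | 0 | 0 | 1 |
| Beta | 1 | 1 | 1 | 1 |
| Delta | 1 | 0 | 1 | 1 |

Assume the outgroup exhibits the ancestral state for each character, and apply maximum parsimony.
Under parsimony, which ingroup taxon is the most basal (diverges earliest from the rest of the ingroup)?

Character polarity is set by the outgroup: the derived state is whichever differs from the outgroup's state, so for fused pelvic girdle the derived state is '0', and for the remaining characters it is '1'.
Only Beta, Delta, and Theta show the derived state '1' for book lungs, supporting them as a clade.
forked tongue (derived state '1') is shared by Beta and Theta — a synapomorphy uniting that clade.
All ingroup taxa share the derived state '1' for asymmetric ears; it defines the ingroup but does not resolve relationships within it.
fused pelvic girdle: derived state '0' in Theta only — an autapomorphy, so it tells us nothing about relationships among taxa.
Most parsimonious ingroup topology: ((Delta,(Beta,Theta)),Eta).
Eta is sister to the clade containing all other ingroup taxa, so it is the earliest-diverging (most basal) ingroup lineage.

Eta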